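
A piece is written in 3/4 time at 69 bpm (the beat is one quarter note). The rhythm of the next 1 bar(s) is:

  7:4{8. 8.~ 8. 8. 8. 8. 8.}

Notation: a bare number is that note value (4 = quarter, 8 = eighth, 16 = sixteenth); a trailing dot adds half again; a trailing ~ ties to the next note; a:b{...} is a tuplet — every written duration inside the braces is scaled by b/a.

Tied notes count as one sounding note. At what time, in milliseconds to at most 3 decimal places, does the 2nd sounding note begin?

1. 0.0ms @ 0 + 372.671ms (3/7)
2. 372.671ms @ 3/7 + 745.342ms (6/7)
3. 1118.012ms @ 9/7 + 372.671ms (3/7)
4. 1490.683ms @ 12/7 + 372.671ms (3/7)
5. 1863.354ms @ 15/7 + 372.671ms (3/7)
6. 2236.025ms @ 18/7 + 372.671ms (3/7)

note 2 onset = 3/7b = 372.671ms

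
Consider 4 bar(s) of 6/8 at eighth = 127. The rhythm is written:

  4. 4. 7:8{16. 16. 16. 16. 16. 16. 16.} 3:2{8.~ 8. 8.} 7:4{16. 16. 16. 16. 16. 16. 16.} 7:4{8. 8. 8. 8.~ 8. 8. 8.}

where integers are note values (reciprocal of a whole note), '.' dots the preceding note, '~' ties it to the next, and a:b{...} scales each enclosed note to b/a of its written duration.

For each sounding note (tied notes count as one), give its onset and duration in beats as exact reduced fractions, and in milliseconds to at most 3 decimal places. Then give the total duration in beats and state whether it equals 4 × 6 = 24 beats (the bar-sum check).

1) 0.0ms=0b +1417.323ms=3b
2) 1417.323ms=3b +1417.323ms=3b
3) 2834.646ms=6b +404.949ms=6/7b
4) 3239.595ms=48/7b +404.949ms=6/7b
5) 3644.544ms=54/7b +404.949ms=6/7b
6) 4049.494ms=60/7b +404.949ms=6/7b
7) 4454.443ms=66/7b +404.949ms=6/7b
8) 4859.393ms=72/7b +404.949ms=6/7b
9) 5264.342ms=78/7b +404.949ms=6/7b
10) 5669.291ms=12b +944.882ms=2b
11) 6614.173ms=14b +472.441ms=1b
12) 7086.614ms=15b +202.475ms=3/7b
13) 7289.089ms=108/7b +202.475ms=3/7b
14) 7491.564ms=111/7b +202.475ms=3/7b
15) 7694.038ms=114/7b +202.475ms=3/7b
16) 7896.513ms=117/7b +202.475ms=3/7b
17) 8098.988ms=120/7b +202.475ms=3/7b
18) 8301.462ms=123/7b +202.475ms=3/7b
19) 8503.937ms=18b +404.949ms=6/7b
20) 8908.886ms=132/7b +404.949ms=6/7b
21) 9313.836ms=138/7b +404.949ms=6/7b
22) 9718.785ms=144/7b +809.899ms=12/7b
23) 10528.684ms=156/7b +404.949ms=6/7b
24) 10933.633ms=162/7b +404.949ms=6/7b
Σ=24b of 24 (127bpm 6/8) — PASS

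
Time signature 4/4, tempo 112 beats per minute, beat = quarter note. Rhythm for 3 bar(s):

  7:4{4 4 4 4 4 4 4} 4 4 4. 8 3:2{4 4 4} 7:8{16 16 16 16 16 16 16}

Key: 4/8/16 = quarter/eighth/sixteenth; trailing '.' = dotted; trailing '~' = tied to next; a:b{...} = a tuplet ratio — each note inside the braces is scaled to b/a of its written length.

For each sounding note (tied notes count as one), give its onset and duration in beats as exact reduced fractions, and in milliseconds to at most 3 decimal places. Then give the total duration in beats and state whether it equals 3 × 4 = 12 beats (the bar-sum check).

1) 0.0ms=0b +306.122ms=4/7b
2) 306.122ms=4/7b +306.122ms=4/7b
3) 612.245ms=8/7b +306.122ms=4/7b
4) 918.367ms=12/7b +306.122ms=4/7b
5) 1224.49ms=16/7b +306.122ms=4/7b
6) 1530.612ms=20/7b +306.122ms=4/7b
7) 1836.735ms=24/7b +306.122ms=4/7b
8) 2142.857ms=4b +535.714ms=1b
9) 2678.571ms=5b +535.714ms=1b
10) 3214.286ms=6b +803.571ms=3/2b
11) 4017.857ms=15/2b +267.857ms=1/2b
12) 4285.714ms=8b +357.143ms=2/3b
13) 4642.857ms=26/3b +357.143ms=2/3b
14) 5000.0ms=28/3b +357.143ms=2/3b
15) 5357.143ms=10b +153.061ms=2/7b
16) 5510.204ms=72/7b +153.061ms=2/7b
17) 5663.265ms=74/7b +153.061ms=2/7b
18) 5816.327ms=76/7b +153.061ms=2/7b
19) 5969.388ms=78/7b +153.061ms=2/7b
20) 6122.449ms=80/7b +153.061ms=2/7b
21) 6275.51ms=82/7b +153.061ms=2/7b
Σ=12b of 12 (112bpm 4/4) — PASS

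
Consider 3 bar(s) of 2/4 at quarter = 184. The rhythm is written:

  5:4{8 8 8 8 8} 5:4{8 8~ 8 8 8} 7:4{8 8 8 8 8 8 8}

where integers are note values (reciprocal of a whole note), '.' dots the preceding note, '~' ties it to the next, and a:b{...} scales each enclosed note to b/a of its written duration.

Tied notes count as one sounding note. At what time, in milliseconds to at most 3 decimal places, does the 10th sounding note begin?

note 10 onset = 4b = 1304.348ms

1. 0.0ms @ 0 + 130.435ms (2/5)
2. 130.435ms @ 2/5 + 130.435ms (2/5)
3. 260.87ms @ 4/5 + 130.435ms (2/5)
4. 391.304ms @ 6/5 + 130.435ms (2/5)
5. 521.739ms @ 8/5 + 130.435ms (2/5)
6. 652.174ms @ 2 + 130.435ms (2/5)
7. 782.609ms @ 12/5 + 260.87ms (4/5)
8. 1043.478ms @ 16/5 + 130.435ms (2/5)
9. 1173.913ms @ 18/5 + 130.435ms (2/5)
10. 1304.348ms @ 4 + 93.168ms (2/7)
11. 1397.516ms @ 30/7 + 93.168ms (2/7)
12. 1490.683ms @ 32/7 + 93.168ms (2/7)
13. 1583.851ms @ 34/7 + 93.168ms (2/7)
14. 1677.019ms @ 36/7 + 93.168ms (2/7)
15. 1770.186ms @ 38/7 + 93.168ms (2/7)
16. 1863.354ms @ 40/7 + 93.168ms (2/7)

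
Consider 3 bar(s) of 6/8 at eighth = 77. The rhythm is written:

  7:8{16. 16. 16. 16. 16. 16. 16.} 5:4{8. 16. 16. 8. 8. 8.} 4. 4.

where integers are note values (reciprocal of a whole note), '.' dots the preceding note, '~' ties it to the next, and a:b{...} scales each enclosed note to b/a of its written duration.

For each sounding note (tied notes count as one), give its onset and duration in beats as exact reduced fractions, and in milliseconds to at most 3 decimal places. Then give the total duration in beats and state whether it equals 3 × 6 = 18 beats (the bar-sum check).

1) 0.0ms=0b +667.904ms=6/7b
2) 667.904ms=6/7b +667.904ms=6/7b
3) 1335.807ms=12/7b +667.904ms=6/7b
4) 2003.711ms=18/7b +667.904ms=6/7b
5) 2671.614ms=24/7b +667.904ms=6/7b
6) 3339.518ms=30/7b +667.904ms=6/7b
7) 4007.421ms=36/7b +667.904ms=6/7b
8) 4675.325ms=6b +935.065ms=6/5b
9) 5610.39ms=36/5b +467.532ms=3/5b
10) 6077.922ms=39/5b +467.532ms=3/5b
11) 6545.455ms=42/5b +935.065ms=6/5b
12) 7480.519ms=48/5b +935.065ms=6/5b
13) 8415.584ms=54/5b +935.065ms=6/5b
14) 9350.649ms=12b +2337.662ms=3b
15) 11688.312ms=15b +2337.662ms=3b
Σ=18b of 18 (77bpm 6/8) — PASS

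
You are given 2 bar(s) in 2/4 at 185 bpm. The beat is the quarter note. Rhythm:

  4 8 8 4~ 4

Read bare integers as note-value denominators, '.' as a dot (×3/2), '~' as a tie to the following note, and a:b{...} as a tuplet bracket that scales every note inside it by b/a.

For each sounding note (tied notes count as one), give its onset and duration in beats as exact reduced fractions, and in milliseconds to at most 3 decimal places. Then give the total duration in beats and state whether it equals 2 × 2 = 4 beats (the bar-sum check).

1) 0.0ms=0b +324.324ms=1b
2) 324.324ms=1b +162.162ms=1/2b
3) 486.486ms=3/2b +162.162ms=1/2b
4) 648.649ms=2b +648.649ms=2b
Σ=4b of 4 (185bpm 2/4) — PASS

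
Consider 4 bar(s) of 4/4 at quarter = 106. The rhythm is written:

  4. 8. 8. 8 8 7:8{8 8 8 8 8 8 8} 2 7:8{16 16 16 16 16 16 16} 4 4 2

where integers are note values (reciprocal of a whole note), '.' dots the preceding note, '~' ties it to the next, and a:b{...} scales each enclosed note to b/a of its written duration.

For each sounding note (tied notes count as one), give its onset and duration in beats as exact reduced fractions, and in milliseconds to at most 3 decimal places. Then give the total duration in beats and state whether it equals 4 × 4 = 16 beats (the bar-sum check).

1) 0.0ms=0b +849.057ms=3/2b
2) 849.057ms=3/2b +424.528ms=3/4b
3) 1273.585ms=9/4b +424.528ms=3/4b
4) 1698.113ms=3b +283.019ms=1/2b
5) 1981.132ms=7/2b +283.019ms=1/2b
6) 2264.151ms=4b +323.45ms=4/7b
7) 2587.601ms=32/7b +323.45ms=4/7b
8) 2911.051ms=36/7b +323.45ms=4/7b
9) 3234.501ms=40/7b +323.45ms=4/7b
10) 3557.951ms=44/7b +323.45ms=4/7b
11) 3881.402ms=48/7b +323.45ms=4/7b
12) 4204.852ms=52/7b +323.45ms=4/7b
13) 4528.302ms=8b +1132.075ms=2b
14) 5660.377ms=10b +161.725ms=2/7b
15) 5822.102ms=72/7b +161.725ms=2/7b
16) 5983.827ms=74/7b +161.725ms=2/7b
17) 6145.553ms=76/7b +161.725ms=2/7b
18) 6307.278ms=78/7b +161.725ms=2/7b
19) 6469.003ms=80/7b +161.725ms=2/7b
20) 6630.728ms=82/7b +161.725ms=2/7b
21) 6792.453ms=12b +566.038ms=1b
22) 7358.491ms=13b +566.038ms=1b
23) 7924.528ms=14b +1132.075ms=2b
Σ=16b of 16 (106bpm 4/4) — PASS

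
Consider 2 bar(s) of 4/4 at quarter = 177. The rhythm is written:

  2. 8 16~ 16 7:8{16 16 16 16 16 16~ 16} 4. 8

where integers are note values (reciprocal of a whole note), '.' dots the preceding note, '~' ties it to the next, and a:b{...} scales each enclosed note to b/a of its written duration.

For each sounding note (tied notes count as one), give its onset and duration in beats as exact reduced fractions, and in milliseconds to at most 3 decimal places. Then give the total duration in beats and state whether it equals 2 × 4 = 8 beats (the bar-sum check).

1) 0.0ms=0b +1016.949ms=3b
2) 1016.949ms=3b +169.492ms=1/2b
3) 1186.441ms=7/2b +169.492ms=1/2b
4) 1355.932ms=4b +96.852ms=2/7b
5) 1452.785ms=30/7b +96.852ms=2/7b
6) 1549.637ms=32/7b +96.852ms=2/7b
7) 1646.489ms=34/7b +96.852ms=2/7b
8) 1743.341ms=36/7b +96.852ms=2/7b
9) 1840.194ms=38/7b +193.705ms=4/7b
10) 2033.898ms=6b +508.475ms=3/2b
11) 2542.373ms=15/2b +169.492ms=1/2b
Σ=8b of 8 (177bpm 4/4) — PASS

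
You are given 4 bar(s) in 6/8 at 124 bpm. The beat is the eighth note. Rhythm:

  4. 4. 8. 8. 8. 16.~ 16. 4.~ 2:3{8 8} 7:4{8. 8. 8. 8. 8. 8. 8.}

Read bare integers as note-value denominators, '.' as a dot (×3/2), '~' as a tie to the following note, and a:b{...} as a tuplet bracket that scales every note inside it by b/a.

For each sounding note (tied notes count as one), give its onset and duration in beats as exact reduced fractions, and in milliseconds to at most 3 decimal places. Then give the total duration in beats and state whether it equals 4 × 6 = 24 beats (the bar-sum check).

1) 0.0ms=0b +1451.613ms=3b
2) 1451.613ms=3b +1451.613ms=3b
3) 2903.226ms=6b +725.806ms=3/2b
4) 3629.032ms=15/2b +725.806ms=3/2b
5) 4354.839ms=9b +725.806ms=3/2b
6) 5080.645ms=21/2b +725.806ms=3/2b
7) 5806.452ms=12b +2177.419ms=9/2b
8) 7983.871ms=33/2b +725.806ms=3/2b
9) 8709.677ms=18b +414.747ms=6/7b
10) 9124.424ms=132/7b +414.747ms=6/7b
11) 9539.171ms=138/7b +414.747ms=6/7b
12) 9953.917ms=144/7b +414.747ms=6/7b
13) 10368.664ms=150/7b +414.747ms=6/7b
14) 10783.41ms=156/7b +414.747ms=6/7b
15) 11198.157ms=162/7b +414.747ms=6/7b
Σ=24b of 24 (124bpm 6/8) — PASS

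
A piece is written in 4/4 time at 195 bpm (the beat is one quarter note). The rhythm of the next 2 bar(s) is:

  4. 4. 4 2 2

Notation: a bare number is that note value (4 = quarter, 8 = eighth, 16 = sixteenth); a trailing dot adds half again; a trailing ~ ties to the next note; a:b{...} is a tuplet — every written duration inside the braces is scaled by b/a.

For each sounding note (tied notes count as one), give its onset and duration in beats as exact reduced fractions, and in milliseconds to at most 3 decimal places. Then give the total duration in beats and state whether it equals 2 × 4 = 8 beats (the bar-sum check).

1) 0.0ms=0b +461.538ms=3/2b
2) 461.538ms=3/2b +461.538ms=3/2b
3) 923.077ms=3b +307.692ms=1b
4) 1230.769ms=4b +615.385ms=2b
5) 1846.154ms=6b +615.385ms=2b
Σ=8b of 8 (195bpm 4/4) — PASS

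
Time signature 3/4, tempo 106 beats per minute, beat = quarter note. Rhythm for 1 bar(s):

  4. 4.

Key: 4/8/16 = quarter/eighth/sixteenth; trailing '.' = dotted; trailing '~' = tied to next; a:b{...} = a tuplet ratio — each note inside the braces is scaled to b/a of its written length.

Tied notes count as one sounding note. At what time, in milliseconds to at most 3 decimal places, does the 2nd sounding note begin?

1. 0.0ms @ 0 + 849.057ms (3/2)
2. 849.057ms @ 3/2 + 849.057ms (3/2)

note 2 onset = 3/2b = 849.057ms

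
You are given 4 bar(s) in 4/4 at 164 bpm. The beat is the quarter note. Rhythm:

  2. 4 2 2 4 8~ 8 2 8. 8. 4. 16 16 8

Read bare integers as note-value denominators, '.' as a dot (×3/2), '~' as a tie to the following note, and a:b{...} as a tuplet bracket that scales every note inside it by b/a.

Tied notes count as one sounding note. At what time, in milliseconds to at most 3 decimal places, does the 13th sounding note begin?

note 13 onset = 31/2b = 5670.732ms

1. 0.0ms @ 0 + 1097.561ms (3)
2. 1097.561ms @ 3 + 365.854ms (1)
3. 1463.415ms @ 4 + 731.707ms (2)
4. 2195.122ms @ 6 + 731.707ms (2)
5. 2926.829ms @ 8 + 365.854ms (1)
6. 3292.683ms @ 9 + 365.854ms (1)
7. 3658.537ms @ 10 + 731.707ms (2)
8. 4390.244ms @ 12 + 274.39ms (3/4)
9. 4664.634ms @ 51/4 + 274.39ms (3/4)
10. 4939.024ms @ 27/2 + 548.78ms (3/2)
11. 5487.805ms @ 15 + 91.463ms (1/4)
12. 5579.268ms @ 61/4 + 91.463ms (1/4)
13. 5670.732ms @ 31/2 + 182.927ms (1/2)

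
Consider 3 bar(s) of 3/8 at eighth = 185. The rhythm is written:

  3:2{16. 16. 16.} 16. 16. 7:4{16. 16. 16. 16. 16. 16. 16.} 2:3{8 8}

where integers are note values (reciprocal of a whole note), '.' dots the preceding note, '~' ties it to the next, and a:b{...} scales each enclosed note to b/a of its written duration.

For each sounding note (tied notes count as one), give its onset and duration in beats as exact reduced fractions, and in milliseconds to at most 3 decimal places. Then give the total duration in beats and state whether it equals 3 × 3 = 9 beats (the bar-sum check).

1) 0.0ms=0b +162.162ms=1/2b
2) 162.162ms=1/2b +162.162ms=1/2b
3) 324.324ms=1b +162.162ms=1/2b
4) 486.486ms=3/2b +243.243ms=3/4b
5) 729.73ms=9/4b +243.243ms=3/4b
6) 972.973ms=3b +138.996ms=3/7b
7) 1111.969ms=24/7b +138.996ms=3/7b
8) 1250.965ms=27/7b +138.996ms=3/7b
9) 1389.961ms=30/7b +138.996ms=3/7b
10) 1528.958ms=33/7b +138.996ms=3/7b
11) 1667.954ms=36/7b +138.996ms=3/7b
12) 1806.95ms=39/7b +138.996ms=3/7b
13) 1945.946ms=6b +486.486ms=3/2b
14) 2432.432ms=15/2b +486.486ms=3/2b
Σ=9b of 9 (185bpm 3/8) — PASS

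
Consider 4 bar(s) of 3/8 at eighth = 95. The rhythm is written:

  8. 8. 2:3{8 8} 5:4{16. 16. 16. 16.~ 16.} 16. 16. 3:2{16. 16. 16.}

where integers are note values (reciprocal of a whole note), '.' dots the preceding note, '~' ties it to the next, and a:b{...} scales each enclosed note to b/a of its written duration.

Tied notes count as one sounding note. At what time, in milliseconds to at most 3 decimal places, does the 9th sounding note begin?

1. 0.0ms @ 0 + 947.368ms (3/2)
2. 947.368ms @ 3/2 + 947.368ms (3/2)
3. 1894.737ms @ 3 + 947.368ms (3/2)
4. 2842.105ms @ 9/2 + 947.368ms (3/2)
5. 3789.474ms @ 6 + 378.947ms (3/5)
6. 4168.421ms @ 33/5 + 378.947ms (3/5)
7. 4547.368ms @ 36/5 + 378.947ms (3/5)
8. 4926.316ms @ 39/5 + 757.895ms (6/5)
9. 5684.211ms @ 9 + 473.684ms (3/4)
10. 6157.895ms @ 39/4 + 473.684ms (3/4)
11. 6631.579ms @ 21/2 + 315.789ms (1/2)
12. 6947.368ms @ 11 + 315.789ms (1/2)
13. 7263.158ms @ 23/2 + 315.789ms (1/2)

note 9 onset = 9b = 5684.211ms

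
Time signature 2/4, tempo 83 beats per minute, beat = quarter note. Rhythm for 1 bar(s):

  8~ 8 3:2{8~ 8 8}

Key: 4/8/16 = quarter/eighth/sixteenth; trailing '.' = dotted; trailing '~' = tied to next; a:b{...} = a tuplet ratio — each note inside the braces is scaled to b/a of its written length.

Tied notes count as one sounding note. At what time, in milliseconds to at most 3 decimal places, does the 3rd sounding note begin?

note 3 onset = 5/3b = 1204.819ms

1. 0.0ms @ 0 + 722.892ms (1)
2. 722.892ms @ 1 + 481.928ms (2/3)
3. 1204.819ms @ 5/3 + 240.964ms (1/3)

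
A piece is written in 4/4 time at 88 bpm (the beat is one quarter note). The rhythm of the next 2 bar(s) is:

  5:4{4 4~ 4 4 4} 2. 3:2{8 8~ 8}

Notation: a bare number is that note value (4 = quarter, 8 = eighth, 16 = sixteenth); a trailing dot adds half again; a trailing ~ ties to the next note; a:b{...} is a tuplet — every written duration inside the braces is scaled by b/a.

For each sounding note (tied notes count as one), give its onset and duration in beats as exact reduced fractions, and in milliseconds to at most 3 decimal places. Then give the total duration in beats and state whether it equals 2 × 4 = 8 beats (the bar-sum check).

1) 0.0ms=0b +545.455ms=4/5b
2) 545.455ms=4/5b +1090.909ms=8/5b
3) 1636.364ms=12/5b +545.455ms=4/5b
4) 2181.818ms=16/5b +545.455ms=4/5b
5) 2727.273ms=4b +2045.455ms=3b
6) 4772.727ms=7b +227.273ms=1/3b
7) 5000.0ms=22/3b +454.545ms=2/3b
Σ=8b of 8 (88bpm 4/4) — PASS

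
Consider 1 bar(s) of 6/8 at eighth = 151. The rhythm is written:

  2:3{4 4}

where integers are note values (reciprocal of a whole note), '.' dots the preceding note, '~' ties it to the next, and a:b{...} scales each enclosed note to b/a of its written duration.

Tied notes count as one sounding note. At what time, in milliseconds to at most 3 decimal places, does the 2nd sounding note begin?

1. 0.0ms @ 0 + 1192.053ms (3)
2. 1192.053ms @ 3 + 1192.053ms (3)

note 2 onset = 3b = 1192.053ms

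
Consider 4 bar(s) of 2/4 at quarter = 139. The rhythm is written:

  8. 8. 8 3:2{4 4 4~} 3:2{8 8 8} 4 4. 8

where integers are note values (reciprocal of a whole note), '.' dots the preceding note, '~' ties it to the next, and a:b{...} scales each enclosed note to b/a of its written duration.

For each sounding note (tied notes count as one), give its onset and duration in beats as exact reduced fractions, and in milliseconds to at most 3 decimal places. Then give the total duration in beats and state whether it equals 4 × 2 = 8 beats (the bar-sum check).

1) 0.0ms=0b +323.741ms=3/4b
2) 323.741ms=3/4b +323.741ms=3/4b
3) 647.482ms=3/2b +215.827ms=1/2b
4) 863.309ms=2b +287.77ms=2/3b
5) 1151.079ms=8/3b +287.77ms=2/3b
6) 1438.849ms=10/3b +431.655ms=1b
7) 1870.504ms=13/3b +143.885ms=1/3b
8) 2014.388ms=14/3b +143.885ms=1/3b
9) 2158.273ms=5b +431.655ms=1b
10) 2589.928ms=6b +647.482ms=3/2b
11) 3237.41ms=15/2b +215.827ms=1/2b
Σ=8b of 8 (139bpm 2/4) — PASS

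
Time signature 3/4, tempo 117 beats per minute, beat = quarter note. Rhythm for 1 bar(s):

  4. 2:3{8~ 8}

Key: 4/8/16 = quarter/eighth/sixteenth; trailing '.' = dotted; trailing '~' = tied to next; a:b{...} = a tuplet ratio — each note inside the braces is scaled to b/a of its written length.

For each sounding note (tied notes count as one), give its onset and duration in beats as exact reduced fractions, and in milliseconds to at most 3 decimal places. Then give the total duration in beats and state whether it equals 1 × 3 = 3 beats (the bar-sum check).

1) 0.0ms=0b +769.231ms=3/2b
2) 769.231ms=3/2b +769.231ms=3/2b
Σ=3b of 3 (117bpm 3/4) — PASS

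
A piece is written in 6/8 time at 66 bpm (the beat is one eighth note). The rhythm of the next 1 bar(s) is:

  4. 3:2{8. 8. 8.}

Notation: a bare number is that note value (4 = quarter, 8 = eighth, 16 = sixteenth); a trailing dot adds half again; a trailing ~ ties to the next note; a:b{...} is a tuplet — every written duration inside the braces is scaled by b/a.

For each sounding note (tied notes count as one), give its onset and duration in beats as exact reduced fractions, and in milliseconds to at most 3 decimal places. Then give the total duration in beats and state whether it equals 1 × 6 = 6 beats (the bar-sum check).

1) 0.0ms=0b +2727.273ms=3b
2) 2727.273ms=3b +909.091ms=1b
3) 3636.364ms=4b +909.091ms=1b
4) 4545.455ms=5b +909.091ms=1b
Σ=6b of 6 (66bpm 6/8) — PASS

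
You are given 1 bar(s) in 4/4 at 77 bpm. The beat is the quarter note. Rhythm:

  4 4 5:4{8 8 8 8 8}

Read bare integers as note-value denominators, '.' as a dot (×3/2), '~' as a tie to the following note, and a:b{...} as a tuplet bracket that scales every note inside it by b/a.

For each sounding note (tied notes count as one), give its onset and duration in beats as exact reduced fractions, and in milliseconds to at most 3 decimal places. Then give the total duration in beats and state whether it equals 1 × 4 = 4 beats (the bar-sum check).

1) 0.0ms=0b +779.221ms=1b
2) 779.221ms=1b +779.221ms=1b
3) 1558.442ms=2b +311.688ms=2/5b
4) 1870.13ms=12/5b +311.688ms=2/5b
5) 2181.818ms=14/5b +311.688ms=2/5b
6) 2493.506ms=16/5b +311.688ms=2/5b
7) 2805.195ms=18/5b +311.688ms=2/5b
Σ=4b of 4 (77bpm 4/4) — PASS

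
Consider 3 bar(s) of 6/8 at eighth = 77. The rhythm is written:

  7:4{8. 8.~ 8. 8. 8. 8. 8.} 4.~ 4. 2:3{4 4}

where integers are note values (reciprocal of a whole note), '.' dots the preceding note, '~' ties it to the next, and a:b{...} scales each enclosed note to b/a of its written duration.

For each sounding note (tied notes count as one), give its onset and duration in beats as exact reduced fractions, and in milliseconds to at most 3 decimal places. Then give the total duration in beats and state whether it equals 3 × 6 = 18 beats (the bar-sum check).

1) 0.0ms=0b +667.904ms=6/7b
2) 667.904ms=6/7b +1335.807ms=12/7b
3) 2003.711ms=18/7b +667.904ms=6/7b
4) 2671.614ms=24/7b +667.904ms=6/7b
5) 3339.518ms=30/7b +667.904ms=6/7b
6) 4007.421ms=36/7b +667.904ms=6/7b
7) 4675.325ms=6b +4675.325ms=6b
8) 9350.649ms=12b +2337.662ms=3b
9) 11688.312ms=15b +2337.662ms=3b
Σ=18b of 18 (77bpm 6/8) — PASS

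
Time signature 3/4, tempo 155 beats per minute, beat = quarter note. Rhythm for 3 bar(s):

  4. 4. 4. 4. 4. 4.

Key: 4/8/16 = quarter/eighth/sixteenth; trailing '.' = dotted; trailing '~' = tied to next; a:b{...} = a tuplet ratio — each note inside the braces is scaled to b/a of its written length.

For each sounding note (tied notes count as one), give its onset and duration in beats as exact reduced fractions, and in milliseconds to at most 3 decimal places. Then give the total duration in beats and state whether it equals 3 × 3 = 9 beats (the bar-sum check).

1) 0.0ms=0b +580.645ms=3/2b
2) 580.645ms=3/2b +580.645ms=3/2b
3) 1161.29ms=3b +580.645ms=3/2b
4) 1741.935ms=9/2b +580.645ms=3/2b
5) 2322.581ms=6b +580.645ms=3/2b
6) 2903.226ms=15/2b +580.645ms=3/2b
Σ=9b of 9 (155bpm 3/4) — PASS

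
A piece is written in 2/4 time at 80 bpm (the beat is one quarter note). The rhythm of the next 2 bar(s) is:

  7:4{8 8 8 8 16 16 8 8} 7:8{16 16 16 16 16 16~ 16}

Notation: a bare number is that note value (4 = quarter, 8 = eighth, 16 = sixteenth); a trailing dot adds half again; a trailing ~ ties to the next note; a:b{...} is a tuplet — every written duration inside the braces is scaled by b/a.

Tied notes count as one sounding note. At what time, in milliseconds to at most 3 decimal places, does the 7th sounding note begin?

1. 0.0ms @ 0 + 214.286ms (2/7)
2. 214.286ms @ 2/7 + 214.286ms (2/7)
3. 428.571ms @ 4/7 + 214.286ms (2/7)
4. 642.857ms @ 6/7 + 214.286ms (2/7)
5. 857.143ms @ 8/7 + 107.143ms (1/7)
6. 964.286ms @ 9/7 + 107.143ms (1/7)
7. 1071.429ms @ 10/7 + 214.286ms (2/7)
8. 1285.714ms @ 12/7 + 214.286ms (2/7)
9. 1500.0ms @ 2 + 214.286ms (2/7)
10. 1714.286ms @ 16/7 + 214.286ms (2/7)
11. 1928.571ms @ 18/7 + 214.286ms (2/7)
12. 2142.857ms @ 20/7 + 214.286ms (2/7)
13. 2357.143ms @ 22/7 + 214.286ms (2/7)
14. 2571.429ms @ 24/7 + 428.571ms (4/7)

note 7 onset = 10/7b = 1071.429ms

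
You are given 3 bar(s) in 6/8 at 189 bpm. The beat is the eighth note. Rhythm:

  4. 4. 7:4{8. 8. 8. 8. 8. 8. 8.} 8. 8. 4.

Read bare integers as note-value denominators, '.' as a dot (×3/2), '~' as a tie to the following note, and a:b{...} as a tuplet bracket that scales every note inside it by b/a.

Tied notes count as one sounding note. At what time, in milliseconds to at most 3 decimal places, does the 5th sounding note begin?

1. 0.0ms @ 0 + 952.381ms (3)
2. 952.381ms @ 3 + 952.381ms (3)
3. 1904.762ms @ 6 + 272.109ms (6/7)
4. 2176.871ms @ 48/7 + 272.109ms (6/7)
5. 2448.98ms @ 54/7 + 272.109ms (6/7)
6. 2721.088ms @ 60/7 + 272.109ms (6/7)
7. 2993.197ms @ 66/7 + 272.109ms (6/7)
8. 3265.306ms @ 72/7 + 272.109ms (6/7)
9. 3537.415ms @ 78/7 + 272.109ms (6/7)
10. 3809.524ms @ 12 + 476.19ms (3/2)
11. 4285.714ms @ 27/2 + 476.19ms (3/2)
12. 4761.905ms @ 15 + 952.381ms (3)

note 5 onset = 54/7b = 2448.98ms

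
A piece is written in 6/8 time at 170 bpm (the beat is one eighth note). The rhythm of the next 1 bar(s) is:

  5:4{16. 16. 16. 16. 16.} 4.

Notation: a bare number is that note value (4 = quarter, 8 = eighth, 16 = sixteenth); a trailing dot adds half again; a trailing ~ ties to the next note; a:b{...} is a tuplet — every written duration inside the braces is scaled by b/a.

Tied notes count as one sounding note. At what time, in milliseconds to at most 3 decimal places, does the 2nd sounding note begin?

1. 0.0ms @ 0 + 211.765ms (3/5)
2. 211.765ms @ 3/5 + 211.765ms (3/5)
3. 423.529ms @ 6/5 + 211.765ms (3/5)
4. 635.294ms @ 9/5 + 211.765ms (3/5)
5. 847.059ms @ 12/5 + 211.765ms (3/5)
6. 1058.824ms @ 3 + 1058.824ms (3)

note 2 onset = 3/5b = 211.765ms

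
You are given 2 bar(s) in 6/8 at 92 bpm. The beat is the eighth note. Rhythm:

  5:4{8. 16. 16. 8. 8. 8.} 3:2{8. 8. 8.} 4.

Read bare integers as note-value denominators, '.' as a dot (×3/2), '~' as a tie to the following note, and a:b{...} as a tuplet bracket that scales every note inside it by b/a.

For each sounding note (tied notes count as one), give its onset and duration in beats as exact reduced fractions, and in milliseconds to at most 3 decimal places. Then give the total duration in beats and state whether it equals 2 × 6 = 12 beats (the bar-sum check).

1) 0.0ms=0b +782.609ms=6/5b
2) 782.609ms=6/5b +391.304ms=3/5b
3) 1173.913ms=9/5b +391.304ms=3/5b
4) 1565.217ms=12/5b +782.609ms=6/5b
5) 2347.826ms=18/5b +782.609ms=6/5b
6) 3130.435ms=24/5b +782.609ms=6/5b
7) 3913.043ms=6b +652.174ms=1b
8) 4565.217ms=7b +652.174ms=1b
9) 5217.391ms=8b +652.174ms=1b
10) 5869.565ms=9b +1956.522ms=3b
Σ=12b of 12 (92bpm 6/8) — PASS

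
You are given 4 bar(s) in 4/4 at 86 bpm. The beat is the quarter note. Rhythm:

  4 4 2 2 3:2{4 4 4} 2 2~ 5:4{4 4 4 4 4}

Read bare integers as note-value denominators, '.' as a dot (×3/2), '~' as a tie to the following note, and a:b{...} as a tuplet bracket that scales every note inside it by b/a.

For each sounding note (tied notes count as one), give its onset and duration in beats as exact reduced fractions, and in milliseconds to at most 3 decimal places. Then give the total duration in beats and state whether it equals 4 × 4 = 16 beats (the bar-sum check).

1) 0.0ms=0b +697.674ms=1b
2) 697.674ms=1b +697.674ms=1b
3) 1395.349ms=2b +1395.349ms=2b
4) 2790.698ms=4b +1395.349ms=2b
5) 4186.047ms=6b +465.116ms=2/3b
6) 4651.163ms=20/3b +465.116ms=2/3b
7) 5116.279ms=22/3b +465.116ms=2/3b
8) 5581.395ms=8b +1395.349ms=2b
9) 6976.744ms=10b +1953.488ms=14/5b
10) 8930.233ms=64/5b +558.14ms=4/5b
11) 9488.372ms=68/5b +558.14ms=4/5b
12) 10046.512ms=72/5b +558.14ms=4/5b
13) 10604.651ms=76/5b +558.14ms=4/5b
Σ=16b of 16 (86bpm 4/4) — PASS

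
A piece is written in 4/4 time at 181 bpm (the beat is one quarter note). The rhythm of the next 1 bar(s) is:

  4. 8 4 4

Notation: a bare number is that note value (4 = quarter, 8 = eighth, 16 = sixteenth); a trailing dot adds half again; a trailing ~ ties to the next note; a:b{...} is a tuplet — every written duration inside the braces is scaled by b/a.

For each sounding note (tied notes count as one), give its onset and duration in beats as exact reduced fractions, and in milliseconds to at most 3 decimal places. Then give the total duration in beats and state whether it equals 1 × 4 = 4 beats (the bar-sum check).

1) 0.0ms=0b +497.238ms=3/2b
2) 497.238ms=3/2b +165.746ms=1/2b
3) 662.983ms=2b +331.492ms=1b
4) 994.475ms=3b +331.492ms=1b
Σ=4b of 4 (181bpm 4/4) — PASS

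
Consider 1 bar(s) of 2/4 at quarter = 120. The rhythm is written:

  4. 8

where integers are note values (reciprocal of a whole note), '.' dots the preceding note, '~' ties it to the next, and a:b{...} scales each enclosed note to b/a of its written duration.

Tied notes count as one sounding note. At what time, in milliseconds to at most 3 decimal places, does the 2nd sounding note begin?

note 2 onset = 3/2b = 750.0ms

1. 0.0ms @ 0 + 750.0ms (3/2)
2. 750.0ms @ 3/2 + 250.0ms (1/2)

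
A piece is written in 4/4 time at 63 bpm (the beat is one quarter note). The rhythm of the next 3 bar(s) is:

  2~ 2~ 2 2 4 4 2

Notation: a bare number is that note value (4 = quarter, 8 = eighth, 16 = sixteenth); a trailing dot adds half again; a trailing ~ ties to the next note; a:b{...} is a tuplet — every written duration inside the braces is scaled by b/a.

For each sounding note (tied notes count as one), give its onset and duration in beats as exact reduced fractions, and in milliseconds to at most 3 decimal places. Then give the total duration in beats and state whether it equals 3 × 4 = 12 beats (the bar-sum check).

1) 0.0ms=0b +5714.286ms=6b
2) 5714.286ms=6b +1904.762ms=2b
3) 7619.048ms=8b +952.381ms=1b
4) 8571.429ms=9b +952.381ms=1b
5) 9523.81ms=10b +1904.762ms=2b
Σ=12b of 12 (63bpm 4/4) — PASS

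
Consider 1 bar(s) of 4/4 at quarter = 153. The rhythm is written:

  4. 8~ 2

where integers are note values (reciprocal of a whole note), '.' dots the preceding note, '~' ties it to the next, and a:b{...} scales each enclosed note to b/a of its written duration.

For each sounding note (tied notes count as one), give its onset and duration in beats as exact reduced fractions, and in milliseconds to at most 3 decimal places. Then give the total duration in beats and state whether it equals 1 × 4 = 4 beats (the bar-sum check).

1) 0.0ms=0b +588.235ms=3/2b
2) 588.235ms=3/2b +980.392ms=5/2b
Σ=4b of 4 (153bpm 4/4) — PASS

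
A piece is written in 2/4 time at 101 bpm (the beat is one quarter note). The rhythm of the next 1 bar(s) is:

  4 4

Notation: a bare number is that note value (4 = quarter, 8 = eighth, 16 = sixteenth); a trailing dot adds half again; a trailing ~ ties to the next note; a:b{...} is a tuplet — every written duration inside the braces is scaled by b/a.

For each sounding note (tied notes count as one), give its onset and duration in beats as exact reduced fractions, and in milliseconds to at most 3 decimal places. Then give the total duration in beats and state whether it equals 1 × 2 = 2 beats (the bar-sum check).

1) 0.0ms=0b +594.059ms=1b
2) 594.059ms=1b +594.059ms=1b
Σ=2b of 2 (101bpm 2/4) — PASS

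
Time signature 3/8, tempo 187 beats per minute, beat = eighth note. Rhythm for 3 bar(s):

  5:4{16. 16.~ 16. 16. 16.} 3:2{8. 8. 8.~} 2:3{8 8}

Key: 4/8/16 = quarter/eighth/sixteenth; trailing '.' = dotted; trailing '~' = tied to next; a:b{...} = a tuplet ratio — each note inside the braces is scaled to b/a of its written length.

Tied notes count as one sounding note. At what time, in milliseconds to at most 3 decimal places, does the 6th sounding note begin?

1. 0.0ms @ 0 + 192.513ms (3/5)
2. 192.513ms @ 3/5 + 385.027ms (6/5)
3. 577.54ms @ 9/5 + 192.513ms (3/5)
4. 770.053ms @ 12/5 + 192.513ms (3/5)
5. 962.567ms @ 3 + 320.856ms (1)
6. 1283.422ms @ 4 + 320.856ms (1)
7. 1604.278ms @ 5 + 802.139ms (5/2)
8. 2406.417ms @ 15/2 + 481.283ms (3/2)

note 6 onset = 4b = 1283.422ms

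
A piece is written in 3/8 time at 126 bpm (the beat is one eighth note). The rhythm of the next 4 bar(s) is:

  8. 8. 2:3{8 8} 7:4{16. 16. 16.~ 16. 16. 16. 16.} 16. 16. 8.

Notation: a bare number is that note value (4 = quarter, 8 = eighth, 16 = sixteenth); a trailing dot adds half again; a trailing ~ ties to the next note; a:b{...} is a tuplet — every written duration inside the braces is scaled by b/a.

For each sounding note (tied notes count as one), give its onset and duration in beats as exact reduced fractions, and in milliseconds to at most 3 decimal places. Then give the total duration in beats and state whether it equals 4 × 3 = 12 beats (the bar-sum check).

1) 0.0ms=0b +714.286ms=3/2b
2) 714.286ms=3/2b +714.286ms=3/2b
3) 1428.571ms=3b +714.286ms=3/2b
4) 2142.857ms=9/2b +714.286ms=3/2b
5) 2857.143ms=6b +204.082ms=3/7b
6) 3061.224ms=45/7b +204.082ms=3/7b
7) 3265.306ms=48/7b +408.163ms=6/7b
8) 3673.469ms=54/7b +204.082ms=3/7b
9) 3877.551ms=57/7b +204.082ms=3/7b
10) 4081.633ms=60/7b +204.082ms=3/7b
11) 4285.714ms=9b +357.143ms=3/4b
12) 4642.857ms=39/4b +357.143ms=3/4b
13) 5000.0ms=21/2b +714.286ms=3/2b
Σ=12b of 12 (126bpm 3/8) — PASS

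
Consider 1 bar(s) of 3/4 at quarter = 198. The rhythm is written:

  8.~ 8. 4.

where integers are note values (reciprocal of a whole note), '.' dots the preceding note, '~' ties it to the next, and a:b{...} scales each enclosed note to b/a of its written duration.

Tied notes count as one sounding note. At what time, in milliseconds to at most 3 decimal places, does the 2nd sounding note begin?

note 2 onset = 3/2b = 454.545ms

1. 0.0ms @ 0 + 454.545ms (3/2)
2. 454.545ms @ 3/2 + 454.545ms (3/2)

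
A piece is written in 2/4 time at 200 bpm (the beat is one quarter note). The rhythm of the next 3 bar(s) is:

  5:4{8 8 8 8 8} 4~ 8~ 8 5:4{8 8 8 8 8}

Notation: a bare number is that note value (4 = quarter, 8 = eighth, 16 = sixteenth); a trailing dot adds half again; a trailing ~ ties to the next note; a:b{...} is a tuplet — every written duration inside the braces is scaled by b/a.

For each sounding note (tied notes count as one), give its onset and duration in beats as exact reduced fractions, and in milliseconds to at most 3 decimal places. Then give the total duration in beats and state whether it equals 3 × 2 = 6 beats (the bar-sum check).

1) 0.0ms=0b +120.0ms=2/5b
2) 120.0ms=2/5b +120.0ms=2/5b
3) 240.0ms=4/5b +120.0ms=2/5b
4) 360.0ms=6/5b +120.0ms=2/5b
5) 480.0ms=8/5b +120.0ms=2/5b
6) 600.0ms=2b +600.0ms=2b
7) 1200.0ms=4b +120.0ms=2/5b
8) 1320.0ms=22/5b +120.0ms=2/5b
9) 1440.0ms=24/5b +120.0ms=2/5b
10) 1560.0ms=26/5b +120.0ms=2/5b
11) 1680.0ms=28/5b +120.0ms=2/5b
Σ=6b of 6 (200bpm 2/4) — PASS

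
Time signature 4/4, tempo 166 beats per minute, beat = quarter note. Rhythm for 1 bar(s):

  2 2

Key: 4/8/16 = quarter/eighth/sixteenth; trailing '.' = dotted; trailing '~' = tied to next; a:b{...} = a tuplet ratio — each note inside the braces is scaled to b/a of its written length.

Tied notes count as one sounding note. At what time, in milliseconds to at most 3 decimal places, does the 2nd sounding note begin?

note 2 onset = 2b = 722.892ms

1. 0.0ms @ 0 + 722.892ms (2)
2. 722.892ms @ 2 + 722.892ms (2)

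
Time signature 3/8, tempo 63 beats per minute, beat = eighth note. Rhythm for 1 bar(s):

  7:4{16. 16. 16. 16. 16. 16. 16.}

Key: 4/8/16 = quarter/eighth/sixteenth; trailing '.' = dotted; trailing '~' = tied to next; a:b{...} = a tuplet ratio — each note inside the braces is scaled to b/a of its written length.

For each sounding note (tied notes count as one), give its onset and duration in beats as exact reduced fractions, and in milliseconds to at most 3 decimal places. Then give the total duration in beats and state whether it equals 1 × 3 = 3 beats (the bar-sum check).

1) 0.0ms=0b +408.163ms=3/7b
2) 408.163ms=3/7b +408.163ms=3/7b
3) 816.327ms=6/7b +408.163ms=3/7b
4) 1224.49ms=9/7b +408.163ms=3/7b
5) 1632.653ms=12/7b +408.163ms=3/7b
6) 2040.816ms=15/7b +408.163ms=3/7b
7) 2448.98ms=18/7b +408.163ms=3/7b
Σ=3b of 3 (63bpm 3/8) — PASS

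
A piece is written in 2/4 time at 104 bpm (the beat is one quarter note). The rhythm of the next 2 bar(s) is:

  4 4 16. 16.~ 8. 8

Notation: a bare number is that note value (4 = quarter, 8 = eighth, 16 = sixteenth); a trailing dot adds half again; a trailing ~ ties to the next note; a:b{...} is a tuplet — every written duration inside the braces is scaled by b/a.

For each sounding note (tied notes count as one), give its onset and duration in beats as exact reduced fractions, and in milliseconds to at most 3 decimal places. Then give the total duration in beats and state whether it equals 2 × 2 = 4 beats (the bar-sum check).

1) 0.0ms=0b +576.923ms=1b
2) 576.923ms=1b +576.923ms=1b
3) 1153.846ms=2b +216.346ms=3/8b
4) 1370.192ms=19/8b +649.038ms=9/8b
5) 2019.231ms=7/2b +288.462ms=1/2b
Σ=4b of 4 (104bpm 2/4) — PASS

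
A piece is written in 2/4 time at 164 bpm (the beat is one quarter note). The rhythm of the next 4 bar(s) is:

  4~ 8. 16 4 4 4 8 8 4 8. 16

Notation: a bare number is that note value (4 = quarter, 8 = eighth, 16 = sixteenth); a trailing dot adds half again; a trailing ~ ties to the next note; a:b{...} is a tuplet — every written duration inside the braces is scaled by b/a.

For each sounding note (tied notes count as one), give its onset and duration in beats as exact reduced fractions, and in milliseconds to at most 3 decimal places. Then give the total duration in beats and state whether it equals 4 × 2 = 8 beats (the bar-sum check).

1) 0.0ms=0b +640.244ms=7/4b
2) 640.244ms=7/4b +91.463ms=1/4b
3) 731.707ms=2b +365.854ms=1b
4) 1097.561ms=3b +365.854ms=1b
5) 1463.415ms=4b +365.854ms=1b
6) 1829.268ms=5b +182.927ms=1/2b
7) 2012.195ms=11/2b +182.927ms=1/2b
8) 2195.122ms=6b +365.854ms=1b
9) 2560.976ms=7b +274.39ms=3/4b
10) 2835.366ms=31/4b +91.463ms=1/4b
Σ=8b of 8 (164bpm 2/4) — PASS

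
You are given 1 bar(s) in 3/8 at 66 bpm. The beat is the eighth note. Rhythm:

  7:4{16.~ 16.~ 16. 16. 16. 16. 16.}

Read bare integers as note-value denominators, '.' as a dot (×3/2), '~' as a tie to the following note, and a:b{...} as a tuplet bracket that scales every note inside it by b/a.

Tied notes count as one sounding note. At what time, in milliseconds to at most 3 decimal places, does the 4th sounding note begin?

note 4 onset = 15/7b = 1948.052ms

1. 0.0ms @ 0 + 1168.831ms (9/7)
2. 1168.831ms @ 9/7 + 389.61ms (3/7)
3. 1558.442ms @ 12/7 + 389.61ms (3/7)
4. 1948.052ms @ 15/7 + 389.61ms (3/7)
5. 2337.662ms @ 18/7 + 389.61ms (3/7)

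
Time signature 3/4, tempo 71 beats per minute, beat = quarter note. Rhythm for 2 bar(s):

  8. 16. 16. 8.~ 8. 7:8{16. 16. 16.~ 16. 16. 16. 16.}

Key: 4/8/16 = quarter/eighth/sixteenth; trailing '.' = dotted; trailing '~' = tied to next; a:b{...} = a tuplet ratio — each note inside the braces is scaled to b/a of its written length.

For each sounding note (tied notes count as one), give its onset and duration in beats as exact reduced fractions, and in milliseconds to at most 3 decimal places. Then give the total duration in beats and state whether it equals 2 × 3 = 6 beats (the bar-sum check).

1) 0.0ms=0b +633.803ms=3/4b
2) 633.803ms=3/4b +316.901ms=3/8b
3) 950.704ms=9/8b +316.901ms=3/8b
4) 1267.606ms=3/2b +1267.606ms=3/2b
5) 2535.211ms=3b +362.173ms=3/7b
6) 2897.384ms=24/7b +362.173ms=3/7b
7) 3259.557ms=27/7b +724.346ms=6/7b
8) 3983.903ms=33/7b +362.173ms=3/7b
9) 4346.076ms=36/7b +362.173ms=3/7b
10) 4708.249ms=39/7b +362.173ms=3/7b
Σ=6b of 6 (71bpm 3/4) — PASS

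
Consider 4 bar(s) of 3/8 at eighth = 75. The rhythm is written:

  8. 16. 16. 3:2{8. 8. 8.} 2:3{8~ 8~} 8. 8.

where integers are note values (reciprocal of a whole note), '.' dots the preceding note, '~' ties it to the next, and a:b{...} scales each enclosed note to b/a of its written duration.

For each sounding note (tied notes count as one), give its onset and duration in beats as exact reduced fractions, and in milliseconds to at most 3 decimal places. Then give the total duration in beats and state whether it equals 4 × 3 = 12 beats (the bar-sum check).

1) 0.0ms=0b +1200.0ms=3/2b
2) 1200.0ms=3/2b +600.0ms=3/4b
3) 1800.0ms=9/4b +600.0ms=3/4b
4) 2400.0ms=3b +800.0ms=1b
5) 3200.0ms=4b +800.0ms=1b
6) 4000.0ms=5b +800.0ms=1b
7) 4800.0ms=6b +3600.0ms=9/2b
8) 8400.0ms=21/2b +1200.0ms=3/2b
Σ=12b of 12 (75bpm 3/8) — PASS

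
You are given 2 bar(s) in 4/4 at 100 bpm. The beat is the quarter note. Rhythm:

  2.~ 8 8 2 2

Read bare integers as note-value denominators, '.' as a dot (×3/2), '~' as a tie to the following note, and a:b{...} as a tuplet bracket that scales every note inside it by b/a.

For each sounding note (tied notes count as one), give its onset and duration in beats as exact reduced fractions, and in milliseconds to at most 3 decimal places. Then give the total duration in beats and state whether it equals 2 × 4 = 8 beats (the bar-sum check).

1) 0.0ms=0b +2100.0ms=7/2b
2) 2100.0ms=7/2b +300.0ms=1/2b
3) 2400.0ms=4b +1200.0ms=2b
4) 3600.0ms=6b +1200.0ms=2b
Σ=8b of 8 (100bpm 4/4) — PASS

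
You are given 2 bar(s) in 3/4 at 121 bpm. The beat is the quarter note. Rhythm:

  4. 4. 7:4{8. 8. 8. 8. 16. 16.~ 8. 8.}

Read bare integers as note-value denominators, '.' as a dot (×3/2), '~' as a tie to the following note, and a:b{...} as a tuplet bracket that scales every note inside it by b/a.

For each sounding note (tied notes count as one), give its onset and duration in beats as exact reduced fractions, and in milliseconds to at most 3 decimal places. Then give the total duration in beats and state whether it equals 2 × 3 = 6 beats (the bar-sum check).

1) 0.0ms=0b +743.802ms=3/2b
2) 743.802ms=3/2b +743.802ms=3/2b
3) 1487.603ms=3b +212.515ms=3/7b
4) 1700.118ms=24/7b +212.515ms=3/7b
5) 1912.633ms=27/7b +212.515ms=3/7b
6) 2125.148ms=30/7b +212.515ms=3/7b
7) 2337.662ms=33/7b +106.257ms=3/14b
8) 2443.92ms=69/14b +318.772ms=9/14b
9) 2762.692ms=39/7b +212.515ms=3/7b
Σ=6b of 6 (121bpm 3/4) — PASS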